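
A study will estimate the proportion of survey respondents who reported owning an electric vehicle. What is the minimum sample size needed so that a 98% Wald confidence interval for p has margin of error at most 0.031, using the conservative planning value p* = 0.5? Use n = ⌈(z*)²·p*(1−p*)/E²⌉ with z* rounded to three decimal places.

z* = 2.326 at the 98% level.
p*(1−p*) = 0.50·0.50 = 0.2500.
Required n before rounding: 5.410276 × 0.2500 / 0.031² = 1407.460.
Rounding up, n = 1408.

n = 1408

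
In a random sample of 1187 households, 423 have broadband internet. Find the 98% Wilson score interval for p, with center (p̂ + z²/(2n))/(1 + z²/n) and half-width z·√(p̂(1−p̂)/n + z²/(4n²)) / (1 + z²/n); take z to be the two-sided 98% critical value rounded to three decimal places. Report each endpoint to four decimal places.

Here p̂ = 423/1187 = 0.35636 and z = 2.326 (z² = 5.410276).
Denominator 1 + z²/n = 1 + 5.410276/1187 = 1.004558.
Adjusted center: (0.35636 + z²/(2n))/1.004558 = 0.35701.
Radicand: p̂(1−p̂)/n + z²/(4n²) = 0.000193233 + 0.000000960 = 0.000194193.
Half-width = 2.326·√0.000194193/1.004558 = 0.03227.
So the interval runs from 0.3247 to 0.3893.

(0.3247, 0.3893)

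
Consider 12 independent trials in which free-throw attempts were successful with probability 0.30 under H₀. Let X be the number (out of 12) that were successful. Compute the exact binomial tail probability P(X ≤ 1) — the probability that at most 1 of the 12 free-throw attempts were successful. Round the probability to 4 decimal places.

P = 0.0850

X ~ Binomial(n=12, p=0.30).
P(X ≤ 1) = C(12,0)·0.30^0·0.70^12 + C(12,1)·0.30^1·0.70^11.
= 0.013841 + 0.071184 = 0.0850.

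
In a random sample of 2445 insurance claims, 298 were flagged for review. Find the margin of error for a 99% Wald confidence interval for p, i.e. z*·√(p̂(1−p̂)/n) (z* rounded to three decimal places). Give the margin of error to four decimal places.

ME = 0.0170

Sample proportion p̂ = 298/2445 = 0.12188.
SE(p̂) = √(0.12188·0.87812/2445) = 0.006616.
The 99% critical value is z* = 2.576.
Margin of error = z*·SE = 2.576 × 0.006616 = 0.0170.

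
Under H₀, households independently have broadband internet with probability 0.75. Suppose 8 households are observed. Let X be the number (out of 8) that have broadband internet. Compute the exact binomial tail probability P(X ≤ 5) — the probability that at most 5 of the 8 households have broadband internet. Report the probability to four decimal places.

X is binomial with n = 8 and p = 0.75.
P(X ≤ 5) = Σ_{j=0}^{5} C(8,j)·0.75^j·0.25^{8−j}.
= 0.000015 + 0.000366 + 0.003845 + 0.023071 + 0.086517 + 0.207642 = 0.3215.

P = 0.3215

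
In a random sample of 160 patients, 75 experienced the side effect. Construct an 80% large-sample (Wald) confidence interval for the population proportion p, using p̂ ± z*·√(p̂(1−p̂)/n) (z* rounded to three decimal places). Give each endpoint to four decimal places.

(0.4182, 0.5193)

p̂ = 75/160 = 0.46875.
SE(p̂) = √(0.46875·0.53125/160) = 0.039451.
The 80% critical value is z* = 1.282.
Margin = 1.282·0.039451 = 0.05058.
CI: 0.46875 ± 0.05058 = (0.4182, 0.5193).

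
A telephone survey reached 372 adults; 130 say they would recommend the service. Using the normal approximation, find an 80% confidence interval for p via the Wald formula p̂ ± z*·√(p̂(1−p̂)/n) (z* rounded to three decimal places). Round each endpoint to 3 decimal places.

(0.318, 0.381)

The sample proportion is 130/372 = 0.34946.
SE = √(p̂(1−p̂)/n) = √(0.227338/372) = 0.024721.
The 80% critical value is z* = 1.282.
Margin = 1.282·0.024721 = 0.03169.
Interval: 0.34946 ± 0.03169 → (0.318, 0.381).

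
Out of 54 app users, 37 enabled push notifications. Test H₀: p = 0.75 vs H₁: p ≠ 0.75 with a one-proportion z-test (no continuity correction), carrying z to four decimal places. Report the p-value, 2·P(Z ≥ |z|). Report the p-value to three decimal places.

p-value = 0.271

The sample proportion is 37/54 = 0.68519.
SE₀ = √(0.75·0.25/54) = 0.058926.
z = (p̂ − p₀)/SE = (37/54 − 0.75)/0.058926 ≈ -1.0999.
From the standard normal, 2·P(Z ≥ |z|) = 0.271.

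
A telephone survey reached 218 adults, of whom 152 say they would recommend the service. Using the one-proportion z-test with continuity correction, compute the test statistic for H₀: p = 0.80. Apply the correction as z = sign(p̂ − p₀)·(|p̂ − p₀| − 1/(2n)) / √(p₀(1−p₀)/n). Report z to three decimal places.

z = -3.708

p̂ = 152/218 = 0.69725. p̂ − p₀ = -0.102752.
Continuity correction 1/(2n) = 1/436 = 0.002294.
Corrected numerator: |-0.102752| − 0.002294 = 0.100458.
Under H₀, SE = √(p₀(1−p₀)/n) = √(0.80·0.20/218) = √0.000733945 = 0.027091.
z = (−)0.100458/0.027091 = -3.708.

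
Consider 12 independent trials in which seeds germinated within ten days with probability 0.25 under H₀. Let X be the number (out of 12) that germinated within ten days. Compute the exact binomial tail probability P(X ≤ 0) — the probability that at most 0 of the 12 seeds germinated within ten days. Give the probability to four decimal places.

X ~ Binomial(n=12, p=0.25).
P(X ≤ 0) = C(12,0)·0.25^0·0.75^12.
= 0.031676 = 0.0317.

P = 0.0317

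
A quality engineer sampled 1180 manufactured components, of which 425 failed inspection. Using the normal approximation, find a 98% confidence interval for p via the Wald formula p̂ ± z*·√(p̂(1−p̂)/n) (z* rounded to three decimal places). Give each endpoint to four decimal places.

(0.3277, 0.3927)

p̂ = 425/1180 = 0.36017.
SE = √(p̂(1−p̂)/n) = √(0.230447/1180) = 0.013975.
The 98% critical value is z* = 2.326.
Margin of error: 2.326 × 0.013975 = 0.03251.
CI: 0.36017 ± 0.03251 = (0.3277, 0.3927).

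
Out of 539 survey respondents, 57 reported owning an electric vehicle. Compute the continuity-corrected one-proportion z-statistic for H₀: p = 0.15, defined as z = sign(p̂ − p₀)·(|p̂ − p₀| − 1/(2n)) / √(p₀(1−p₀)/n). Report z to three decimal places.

z = -2.817

With x = 57 successes in n = 539, p̂ = 0.10575. p̂ − p₀ = -0.044249.
1/(2n) = 0.000928.
Corrected numerator: |-0.044249| − 0.000928 = 0.043321.
SE₀ = √(0.15·0.85/539) = 0.015380.
z = (−)0.043321/0.015380 = -2.817.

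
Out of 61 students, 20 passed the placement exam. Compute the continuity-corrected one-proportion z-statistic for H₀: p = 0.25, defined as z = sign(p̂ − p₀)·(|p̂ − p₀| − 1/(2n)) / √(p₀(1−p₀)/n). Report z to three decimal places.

p̂ = 20/61 = 0.32787. p̂ − p₀ = 0.077869.
Continuity correction 1/(2n) = 1/122 = 0.008197.
Corrected numerator: |0.077869| − 0.008197 = 0.069672.
SE₀ = √(0.25·0.75/61) = 0.055442.
z = +0.069672/0.055442 = 1.257.

z = 1.257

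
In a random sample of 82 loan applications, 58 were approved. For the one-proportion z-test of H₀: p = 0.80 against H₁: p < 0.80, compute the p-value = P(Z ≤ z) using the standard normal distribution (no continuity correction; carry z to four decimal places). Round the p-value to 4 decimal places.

Sample proportion p̂ = 58/82 = 0.70732.
Null standard error: √(0.80·0.20/82) = √0.001951220 = 0.044173.
Test statistic (full precision, shown to 4 dp): z = (58/82 − 0.80)/SE₀ ≈ -2.0982.
p-value = P(Z ≤ z) with z = -2.0982 → 0.0179.

p-value = 0.0179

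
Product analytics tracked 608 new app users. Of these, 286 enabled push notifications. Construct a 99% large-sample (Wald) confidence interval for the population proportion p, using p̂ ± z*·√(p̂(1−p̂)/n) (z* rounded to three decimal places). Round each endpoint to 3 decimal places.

(0.418, 0.523)

p̂ = 286/608 = 0.47039.
SE(p̂) = √(0.47039·0.52961/608) = 0.020242.
z* = 2.576 at the 99% level.
Margin of error: 2.576 × 0.020242 = 0.05214.
CI: 0.47039 ± 0.05214 = (0.418, 0.523).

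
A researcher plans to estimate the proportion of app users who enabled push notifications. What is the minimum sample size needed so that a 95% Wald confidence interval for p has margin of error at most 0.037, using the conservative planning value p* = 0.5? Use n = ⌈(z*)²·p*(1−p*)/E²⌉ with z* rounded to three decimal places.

n = 702

For 95% confidence, z* = 1.960.
p*(1−p*) = 0.2500.
(z*)²·p*(1−p*)/E² = 3.841600·0.2500/0.001369 = 701.534.
⌈701.534⌉ = 702.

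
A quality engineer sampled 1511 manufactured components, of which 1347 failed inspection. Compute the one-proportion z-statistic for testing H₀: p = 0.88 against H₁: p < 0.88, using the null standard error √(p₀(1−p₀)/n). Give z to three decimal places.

z = 1.371

With x = 1347 successes in n = 1511, p̂ = 0.89146.
SE₀ = √(0.88·0.12/1511) = 0.008360.
Test statistic: z = 0.01146/0.008360 = 1.371.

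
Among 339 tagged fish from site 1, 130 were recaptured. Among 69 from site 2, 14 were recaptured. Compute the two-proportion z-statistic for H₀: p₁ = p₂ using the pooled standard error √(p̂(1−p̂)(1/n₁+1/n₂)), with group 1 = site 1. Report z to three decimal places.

p̂₁ = 130/339 = 0.38348, p̂₂ = 14/69 = 0.20290.
Pooled p̂ = (130+14)/(339+69) = 144/408 = 0.35294.
SE = √[p̂(1−p̂)(1/n₁+1/n₂)] = √[0.35294·0.64706·(1/339+1/69)] ≈ 0.063114.
z = 0.18058/0.063114 = 2.861.

z = 2.861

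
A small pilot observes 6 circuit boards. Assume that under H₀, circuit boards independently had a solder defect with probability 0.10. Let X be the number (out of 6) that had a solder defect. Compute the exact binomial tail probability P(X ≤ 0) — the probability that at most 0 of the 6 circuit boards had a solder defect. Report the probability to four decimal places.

P = 0.5314

X ~ Binomial(n=6, p=0.10).
P(X ≤ 0) = C(6,0)·0.10^0·0.90^6.
= 0.531441 = 0.5314.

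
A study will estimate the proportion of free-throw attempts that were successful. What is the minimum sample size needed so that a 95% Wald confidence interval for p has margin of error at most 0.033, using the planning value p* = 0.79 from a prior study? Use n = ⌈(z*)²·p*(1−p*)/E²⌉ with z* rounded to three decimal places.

For 95% confidence, z* = 1.960.
p*(1−p*) = 0.79·0.21 = 0.1659.
Required n before rounding: 3.841600 × 0.1659 / 0.033² = 585.235.
⌈585.235⌉ = 586.

n = 586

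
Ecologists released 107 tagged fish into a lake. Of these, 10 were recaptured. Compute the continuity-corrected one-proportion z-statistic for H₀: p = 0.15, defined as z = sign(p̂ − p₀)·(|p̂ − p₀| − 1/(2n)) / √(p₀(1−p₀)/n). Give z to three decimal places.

z = -1.503

Sample proportion p̂ = 10/107 = 0.09346. p̂ − p₀ = -0.056542.
1/(2n) = 0.004673.
Corrected numerator: |-0.056542| − 0.004673 = 0.051869.
Null standard error: √(0.15·0.85/107) = √0.001191589 = 0.034519.
z = (−)0.051869/0.034519 = -1.503.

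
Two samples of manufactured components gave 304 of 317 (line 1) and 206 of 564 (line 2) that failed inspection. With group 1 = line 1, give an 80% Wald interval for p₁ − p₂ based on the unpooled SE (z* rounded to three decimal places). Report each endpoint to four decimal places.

(0.5641, 0.6234)

p̂₁ = 304/317 = 0.95899, p̂₂ = 206/564 = 0.36525; p̂₁ − p̂₂ = 0.59374.
SE = √(0.000124062 + 0.000411067) = √0.000535129 = 0.023133.
For 80% confidence, z* = 1.282. Margin of error = 0.02966.
CI: 0.59374 ± 0.02966 = (0.5641, 0.6234).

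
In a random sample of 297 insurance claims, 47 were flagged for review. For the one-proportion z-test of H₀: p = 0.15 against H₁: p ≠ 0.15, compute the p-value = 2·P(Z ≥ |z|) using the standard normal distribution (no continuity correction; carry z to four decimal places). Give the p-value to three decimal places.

The sample proportion is 47/297 = 0.15825.
Under H₀, SE = √(p₀(1−p₀)/n) = √(0.15·0.85/297) = √0.000429293 = 0.020719.
z = (p̂ − p₀)/SE = (47/297 − 0.15)/0.020719 ≈ 0.3981.
p-value = 2·P(Z ≥ |z|) with z = 0.3981 → 0.691.

p-value = 0.691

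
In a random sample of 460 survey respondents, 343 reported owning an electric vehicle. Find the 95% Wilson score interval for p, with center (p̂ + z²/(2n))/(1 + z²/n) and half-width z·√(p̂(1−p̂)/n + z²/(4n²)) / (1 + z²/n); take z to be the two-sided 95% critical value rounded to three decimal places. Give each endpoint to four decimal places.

Here p̂ = 343/460 = 0.74565 and z = 1.960 (z² = 3.841600).
1 + z²/n = 1.008351.
Adjusted center: (0.74565 + z²/(2n))/1.008351 = 0.74362.
Radicand: p̂(1−p̂)/n + z²/(4n²) = 0.000412293 + 0.000004539 = 0.000416832.
Half-width = z·√(radicand)/denom = 1.960·0.020416/1.008351 = 0.03968.
Interval: 0.74362 ± 0.03968 → (0.7039, 0.7833).

(0.7039, 0.7833)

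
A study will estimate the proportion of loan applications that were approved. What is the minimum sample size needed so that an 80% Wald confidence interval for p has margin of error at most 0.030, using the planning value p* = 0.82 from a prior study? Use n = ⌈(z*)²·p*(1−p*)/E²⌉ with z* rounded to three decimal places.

n = 270

For 80% confidence, z* = 1.282.
p*(1−p*) = 0.1476.
(z*)²·p*(1−p*)/E² = 1.643524·0.1476/0.000900 = 269.538.
⌈269.538⌉ = 270.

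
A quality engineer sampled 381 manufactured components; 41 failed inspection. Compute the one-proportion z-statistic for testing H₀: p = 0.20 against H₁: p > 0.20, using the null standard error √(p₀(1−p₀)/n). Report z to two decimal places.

z = -4.51

The sample proportion is 41/381 = 0.10761.
SE₀ = √(0.20·0.80/381) = 0.020493.
z = (p̂ − p₀)/SE = (0.10761 − 0.20)/0.020493 = -4.51.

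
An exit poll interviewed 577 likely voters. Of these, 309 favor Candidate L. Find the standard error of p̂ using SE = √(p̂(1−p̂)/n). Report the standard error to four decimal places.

The sample proportion is 309/577 = 0.53553.
p̂(1−p̂) = 0.248738.
Dividing by n and taking the root: √0.000431088 = 0.0208.

SE = 0.0208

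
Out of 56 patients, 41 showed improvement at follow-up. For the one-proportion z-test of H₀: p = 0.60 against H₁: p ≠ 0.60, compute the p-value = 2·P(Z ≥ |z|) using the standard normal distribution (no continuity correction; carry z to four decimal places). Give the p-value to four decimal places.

Sample proportion p̂ = 41/56 = 0.73214.
SE₀ = √(0.60·0.40/56) = 0.065465.
z = (p̂ − p₀)/SE = (41/56 − 0.60)/0.065465 ≈ 2.0185.
From the standard normal, 2·P(Z ≥ |z|) = 0.0435.

p-value = 0.0435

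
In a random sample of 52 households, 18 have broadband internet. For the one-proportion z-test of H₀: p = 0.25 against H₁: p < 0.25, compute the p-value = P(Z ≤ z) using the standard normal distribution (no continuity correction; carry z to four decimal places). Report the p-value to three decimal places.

With x = 18 successes in n = 52, p̂ = 0.34615.
Null standard error: √(0.25·0.75/52) = √0.003605769 = 0.060048.
z = (p̂ − p₀)/SE = (18/52 − 0.25)/0.060048 ≈ 1.6013.
p-value = P(Z ≤ z) with z = 1.6013 → 0.945.

p-value = 0.945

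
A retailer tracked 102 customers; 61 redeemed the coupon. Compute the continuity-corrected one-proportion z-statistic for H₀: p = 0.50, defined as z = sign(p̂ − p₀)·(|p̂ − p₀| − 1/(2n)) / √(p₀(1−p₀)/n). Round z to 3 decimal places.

The sample proportion is 61/102 = 0.59804. p̂ − p₀ = 0.098039.
1/(2n) = 0.004902.
Corrected numerator: |0.098039| − 0.004902 = 0.093137.
SE₀ = √(0.50·0.50/102) = 0.049507.
z = (+)0.093137/0.049507 = 1.881.

z = 1.881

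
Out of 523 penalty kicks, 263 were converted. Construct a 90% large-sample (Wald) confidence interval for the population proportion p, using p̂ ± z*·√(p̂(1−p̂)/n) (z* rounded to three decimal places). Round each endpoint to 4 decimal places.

(0.4669, 0.5388)

p̂ = 263/523 = 0.50287.
Standard error of p̂: √(0.249992/523) = √0.000477996 = 0.021863.
z* = 1.645 at the 90% level.
Margin of error: 1.645 × 0.021863 = 0.03596.
Interval: 0.50287 ± 0.03596 → (0.4669, 0.5388).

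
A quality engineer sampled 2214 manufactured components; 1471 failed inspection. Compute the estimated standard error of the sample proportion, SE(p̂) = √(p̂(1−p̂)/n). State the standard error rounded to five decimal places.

SE = 0.01004

The sample proportion is 1471/2214 = 0.66441.
p̂(1−p̂) = 0.66441·0.33559 = 0.222969.
SE = √(0.222969/2214) = 0.01004.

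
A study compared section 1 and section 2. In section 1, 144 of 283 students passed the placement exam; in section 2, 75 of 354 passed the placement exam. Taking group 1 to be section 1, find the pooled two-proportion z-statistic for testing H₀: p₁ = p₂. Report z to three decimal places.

p̂₁ = 144/283 = 0.50883, p̂₂ = 75/354 = 0.21186.
Pooled p̂ = (144+75)/(283+354) = 219/637 = 0.34380.
SE = √[p̂(1−p̂)(1/n₁+1/n₂)] = √[0.34380·0.65620·(1/283+1/354)] ≈ 0.037874.
z = 0.29697/0.037874 = 7.841.

z = 7.841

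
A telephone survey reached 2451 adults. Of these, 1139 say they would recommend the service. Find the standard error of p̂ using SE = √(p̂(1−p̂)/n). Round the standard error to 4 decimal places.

With x = 1139 successes in n = 2451, p̂ = 0.46471.
p̂(1−p̂) = 0.248755.
SE = √(0.248755/2451) = 0.0101.

SE = 0.0101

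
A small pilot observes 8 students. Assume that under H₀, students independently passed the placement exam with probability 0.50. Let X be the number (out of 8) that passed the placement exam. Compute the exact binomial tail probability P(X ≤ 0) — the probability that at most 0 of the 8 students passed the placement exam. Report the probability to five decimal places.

P = 0.00391

X ~ Binomial(n=8, p=0.50).
P(X ≤ 0) = C(8,0)·0.50^0·0.50^8.
= 0.003906 = 0.00391.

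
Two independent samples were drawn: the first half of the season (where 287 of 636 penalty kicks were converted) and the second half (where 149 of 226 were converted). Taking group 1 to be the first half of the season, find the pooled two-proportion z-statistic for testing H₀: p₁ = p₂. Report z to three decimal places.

p̂₁ = 287/636 = 0.45126, p̂₂ = 149/226 = 0.65929.
Pooled p̂ = (287+149)/(636+226) = 436/862 = 0.50580.
Pooled SE = √[0.2499664·0.00599711] ≈ 0.038718.
z = (p̂₁ − p̂₂)/SE = (0.45126 − 0.65929)/0.038718 = -0.20803/0.038718 = -5.373.

z = -5.373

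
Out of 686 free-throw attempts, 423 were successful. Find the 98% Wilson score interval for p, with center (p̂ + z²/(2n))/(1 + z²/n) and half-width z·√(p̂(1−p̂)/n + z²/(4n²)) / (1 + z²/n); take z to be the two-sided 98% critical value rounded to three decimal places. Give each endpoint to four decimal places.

Here p̂ = 423/686 = 0.61662 and z = 2.326 (z² = 5.410276).
1 + z²/n = 1.007887.
Adjusted center: (0.61662 + z²/(2n))/1.007887 = 0.61571.
Radicand: p̂(1−p̂)/n + z²/(4n²) = 0.000344607 + 0.000002874 = 0.000347481.
Half-width = z·√(radicand)/denom = 2.326·0.018641/1.007887 = 0.04302.
So the interval runs from 0.5727 to 0.6587.

(0.5727, 0.6587)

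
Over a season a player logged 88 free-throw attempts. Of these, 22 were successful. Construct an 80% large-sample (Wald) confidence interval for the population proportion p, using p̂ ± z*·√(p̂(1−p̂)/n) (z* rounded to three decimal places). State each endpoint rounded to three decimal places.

(0.191, 0.309)

With x = 22 successes in n = 88, p̂ = 0.25000.
SE = √(p̂(1−p̂)/n) = √(0.187500/88) = 0.046159.
For 80% confidence, z* = 1.282.
Margin = 1.282·0.046159 = 0.05918.
CI: 0.25000 ± 0.05918 = (0.191, 0.309).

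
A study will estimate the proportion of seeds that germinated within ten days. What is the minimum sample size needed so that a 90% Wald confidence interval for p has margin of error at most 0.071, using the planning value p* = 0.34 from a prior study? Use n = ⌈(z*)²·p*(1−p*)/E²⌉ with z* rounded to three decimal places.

The 90% critical value is z* = 1.645.
p*(1−p*) = 0.34·0.66 = 0.2244.
Required n before rounding: 2.706025 × 0.2244 / 0.071² = 120.459.
Rounding up, n = 121.

n = 121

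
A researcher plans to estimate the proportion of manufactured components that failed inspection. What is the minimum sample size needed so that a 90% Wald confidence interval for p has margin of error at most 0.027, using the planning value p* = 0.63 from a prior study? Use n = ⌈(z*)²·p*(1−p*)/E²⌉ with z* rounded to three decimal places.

n = 866

For 90% confidence, z* = 1.645.
p*(1−p*) = 0.63·0.37 = 0.2331.
(z*)²·p*(1−p*)/E² = 2.706025·0.2331/0.000729 = 865.260.
⌈865.260⌉ = 866.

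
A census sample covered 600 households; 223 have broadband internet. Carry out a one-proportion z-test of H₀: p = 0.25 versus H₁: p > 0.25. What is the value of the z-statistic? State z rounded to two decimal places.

z = 6.88

p̂ = 223/600 = 0.37167.
SE₀ = √(0.25·0.75/600) = 0.017678.
Test statistic: z = 0.12167/0.017678 = 6.88.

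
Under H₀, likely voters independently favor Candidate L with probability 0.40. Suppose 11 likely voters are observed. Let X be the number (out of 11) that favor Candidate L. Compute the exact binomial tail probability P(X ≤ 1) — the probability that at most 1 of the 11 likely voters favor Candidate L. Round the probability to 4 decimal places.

P = 0.0302

X ~ Binomial(n=11, p=0.40).
P(X ≤ 1) = C(11,0)·0.40^0·0.60^11 + C(11,1)·0.40^1·0.60^10.
= 0.003628 + 0.026605 = 0.0302.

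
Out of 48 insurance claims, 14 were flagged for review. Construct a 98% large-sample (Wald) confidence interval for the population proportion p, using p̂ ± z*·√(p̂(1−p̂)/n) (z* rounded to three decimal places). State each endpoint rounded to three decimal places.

(0.139, 0.444)

p̂ = 14/48 = 0.29167.
SE(p̂) = √(0.29167·0.70833/48) = 0.065606.
The 98% critical value is z* = 2.326.
Margin of error: 2.326 × 0.065606 = 0.15260.
CI: 0.29167 ± 0.15260 = (0.139, 0.444).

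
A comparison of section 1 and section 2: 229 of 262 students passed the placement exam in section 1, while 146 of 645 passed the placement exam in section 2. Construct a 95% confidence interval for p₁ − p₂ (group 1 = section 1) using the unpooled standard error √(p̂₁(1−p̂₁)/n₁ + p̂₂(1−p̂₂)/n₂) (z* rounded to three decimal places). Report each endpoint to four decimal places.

(0.5961, 0.6992)

p̂₁ = 229/262 = 0.87405, p̂₂ = 146/645 = 0.22636; p̂₁ − p̂₂ = 0.64769.
SE = √(0.000420190 + 0.000271503) = √0.000691693 = 0.026300.
For 95% confidence, z* = 1.960. Margin of error = 0.05155.
Interval: 0.64769 ± 0.05155 → (0.5961, 0.6992).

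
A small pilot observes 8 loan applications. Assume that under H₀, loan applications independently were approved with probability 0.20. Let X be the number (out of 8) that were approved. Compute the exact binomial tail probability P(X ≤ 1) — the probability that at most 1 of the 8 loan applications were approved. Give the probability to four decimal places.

X ~ Binomial(n=8, p=0.20).
P(X ≤ 1) = C(8,0)·0.20^0·0.80^8 + C(8,1)·0.20^1·0.80^7.
= 0.167772 + 0.335544 = 0.5033.

P = 0.5033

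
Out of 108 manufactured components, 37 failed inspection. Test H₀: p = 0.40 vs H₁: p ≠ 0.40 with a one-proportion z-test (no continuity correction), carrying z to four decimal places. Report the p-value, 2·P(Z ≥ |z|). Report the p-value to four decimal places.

p̂ = 37/108 = 0.34259.
Under H₀, SE = √(p₀(1−p₀)/n) = √(0.40·0.60/108) = √0.002222222 = 0.047140.
Test statistic (full precision, shown to 4 dp): z = (37/108 − 0.40)/SE₀ ≈ -1.2178.
p-value = 2·P(Z ≥ |z|) with z = -1.2178 → 0.2233.

p-value = 0.2233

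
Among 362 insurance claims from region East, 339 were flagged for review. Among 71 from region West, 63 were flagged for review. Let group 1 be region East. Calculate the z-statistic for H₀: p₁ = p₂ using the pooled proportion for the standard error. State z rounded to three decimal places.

p̂₁ = 339/362 = 0.93646, p̂₂ = 63/71 = 0.88732.
Pooled p̂ = (339+63)/(362+71) = 402/433 = 0.92841.
Pooled SE = √[0.0664679·0.01684694] ≈ 0.033463.
z = 0.04914/0.033463 = 1.468.

z = 1.468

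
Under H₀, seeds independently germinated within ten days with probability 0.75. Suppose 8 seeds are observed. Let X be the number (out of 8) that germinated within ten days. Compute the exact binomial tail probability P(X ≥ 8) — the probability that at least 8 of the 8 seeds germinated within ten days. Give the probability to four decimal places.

P = 0.1001

X ~ Binomial(n=8, p=0.75).
P(X ≥ 8) = C(8,8)·0.75^8·0.25^0.
= 0.100113 = 0.1001.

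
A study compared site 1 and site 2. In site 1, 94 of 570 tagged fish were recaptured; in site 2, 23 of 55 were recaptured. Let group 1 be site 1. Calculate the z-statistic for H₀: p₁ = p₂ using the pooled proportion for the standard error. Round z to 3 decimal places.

z = -4.599

Sample proportions: p̂₁ = 94/570 = 0.16491 and p̂₂ = 23/55 = 0.41818.
Pooling: p̂ = 117/625 = 0.18720.
Pooled SE = √[0.1521562·0.01993620] ≈ 0.055076.
z = -0.25327/0.055076 = -4.599.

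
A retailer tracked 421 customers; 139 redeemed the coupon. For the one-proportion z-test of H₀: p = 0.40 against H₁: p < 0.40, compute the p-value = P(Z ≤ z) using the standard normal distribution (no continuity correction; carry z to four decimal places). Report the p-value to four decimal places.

p-value = 0.0017

With x = 139 successes in n = 421, p̂ = 0.33017.
Null standard error: √(0.40·0.60/421) = √0.000570071 = 0.023876.
z = (p̂ − p₀)/SE = (139/421 − 0.40)/0.023876 ≈ -2.9248.
p-value = P(Z ≤ z) with z = -2.9248 → 0.0017.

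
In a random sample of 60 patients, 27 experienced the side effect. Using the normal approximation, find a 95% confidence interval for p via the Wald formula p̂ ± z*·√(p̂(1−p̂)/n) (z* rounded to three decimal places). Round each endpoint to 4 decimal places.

With x = 27 successes in n = 60, p̂ = 0.45000.
SE(p̂) = √(0.45000·0.55000/60) = 0.064226.
For 95% confidence, z* = 1.960.
Margin of error: 1.960 × 0.064226 = 0.12588.
Interval: 0.45000 ± 0.12588 → (0.3241, 0.5759).

(0.3241, 0.5759)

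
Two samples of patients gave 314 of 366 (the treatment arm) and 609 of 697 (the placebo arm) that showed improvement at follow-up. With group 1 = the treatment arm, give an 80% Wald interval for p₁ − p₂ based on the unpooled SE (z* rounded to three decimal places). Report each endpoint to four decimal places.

p̂₁ = 0.85792, p̂₂ = 0.87374, so the observed difference is -0.01582.
Unpooled SE = √(p̂₁(1−p̂₁)/n₁ + p̂₂(1−p̂₂)/n₂) = √(0.000333035 + 0.000158271) = 0.022165.
For 80% confidence, z* = 1.282. Margin of error = 0.02842.
CI: -0.01582 ± 0.02842 = (-0.0442, 0.0126).

(-0.0442, 0.0126)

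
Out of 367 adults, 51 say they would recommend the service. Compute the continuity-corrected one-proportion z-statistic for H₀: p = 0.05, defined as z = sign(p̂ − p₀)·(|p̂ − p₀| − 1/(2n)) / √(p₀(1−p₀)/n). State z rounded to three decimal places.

z = 7.700

Sample proportion p̂ = 51/367 = 0.13896. p̂ − p₀ = 0.088965.
1/(2n) = 0.001362.
Corrected numerator: |0.088965| − 0.001362 = 0.087603.
Under H₀, SE = √(p₀(1−p₀)/n) = √(0.05·0.95/367) = √0.000129428 = 0.011377.
z = (+)0.087603/0.011377 = 7.700.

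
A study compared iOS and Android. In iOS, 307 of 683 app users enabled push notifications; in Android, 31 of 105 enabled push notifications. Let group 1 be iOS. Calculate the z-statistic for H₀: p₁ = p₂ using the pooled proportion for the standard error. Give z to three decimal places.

p̂₁ = 307/683 = 0.44949, p̂₂ = 31/105 = 0.29524.
Pooling: p̂ = 338/788 = 0.42893.
SE = √[p̂(1−p̂)(1/n₁+1/n₂)] = √[0.42893·0.57107·(1/683+1/105)] ≈ 0.051880.
z = 0.15425/0.051880 = 2.973.

z = 2.973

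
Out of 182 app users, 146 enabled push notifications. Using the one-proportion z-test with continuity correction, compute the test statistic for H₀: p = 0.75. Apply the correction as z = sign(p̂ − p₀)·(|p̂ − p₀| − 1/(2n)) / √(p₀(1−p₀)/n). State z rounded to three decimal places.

z = 1.541

p̂ = 146/182 = 0.80220. p̂ − p₀ = 0.052198.
1/(2n) = 0.002747.
Corrected numerator: |0.052198| − 0.002747 = 0.049451.
SE₀ = √(0.75·0.25/182) = 0.032097.
z = (+)0.049451/0.032097 = 1.541.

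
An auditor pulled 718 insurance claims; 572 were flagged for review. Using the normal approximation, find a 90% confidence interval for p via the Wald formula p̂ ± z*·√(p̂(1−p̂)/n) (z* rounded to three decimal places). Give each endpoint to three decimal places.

The sample proportion is 572/718 = 0.79666.
Standard error of p̂: √(0.161994/718) = √0.000225619 = 0.015021.
The 90% critical value is z* = 1.645.
Margin = 1.645·0.015021 = 0.02471.
So the interval runs from 0.772 to 0.821.

(0.772, 0.821)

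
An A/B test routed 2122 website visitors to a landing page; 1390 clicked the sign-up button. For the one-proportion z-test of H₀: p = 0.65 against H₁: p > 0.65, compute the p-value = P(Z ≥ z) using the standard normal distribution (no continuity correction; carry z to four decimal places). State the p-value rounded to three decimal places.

p-value = 0.313

p̂ = 1390/2122 = 0.65504.
SE₀ = √(0.65·0.35/2122) = 0.010354.
Test statistic (full precision, shown to 4 dp): z = (1390/2122 − 0.65)/SE₀ ≈ 0.4870.
p-value = P(Z ≥ z) with z = 0.4870 → 0.313.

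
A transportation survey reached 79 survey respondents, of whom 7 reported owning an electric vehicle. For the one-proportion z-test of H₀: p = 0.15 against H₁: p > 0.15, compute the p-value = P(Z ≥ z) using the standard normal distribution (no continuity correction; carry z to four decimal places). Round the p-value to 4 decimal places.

Sample proportion p̂ = 7/79 = 0.08861.
SE₀ = √(0.15·0.85/79) = 0.040174.
Test statistic (full precision, shown to 4 dp): z = (7/79 − 0.15)/SE₀ ≈ -1.5282.
p-value = P(Z ≥ z) with z = -1.5282 → 0.9368.

p-value = 0.9368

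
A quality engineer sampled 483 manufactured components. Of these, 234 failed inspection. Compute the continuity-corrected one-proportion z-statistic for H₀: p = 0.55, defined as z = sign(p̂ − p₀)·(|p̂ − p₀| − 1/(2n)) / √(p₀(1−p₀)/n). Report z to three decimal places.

z = -2.849

Sample proportion p̂ = 234/483 = 0.48447. p̂ − p₀ = -0.065528.
Continuity correction 1/(2n) = 1/966 = 0.001035.
Corrected numerator: |-0.065528| − 0.001035 = 0.064493.
Null standard error: √(0.55·0.45/483) = √0.000512422 = 0.022637.
z = −0.064493/0.022637 = -2.849.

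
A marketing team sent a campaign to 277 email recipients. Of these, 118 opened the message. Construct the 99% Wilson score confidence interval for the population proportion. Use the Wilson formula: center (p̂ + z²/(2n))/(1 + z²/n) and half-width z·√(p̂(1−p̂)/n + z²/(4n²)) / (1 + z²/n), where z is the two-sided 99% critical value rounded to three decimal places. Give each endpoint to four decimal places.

(0.3521, 0.5034)

p̂ = 118/277 = 0.42599; z = 2.576, so z² = 6.635776.
Denominator 1 + z²/n = 1 + 6.635776/277 = 1.023956.
Center = (0.42599 + 0.011978)/1.023956 = 0.42772.
Radicand: p̂(1−p̂)/n + z²/(4n²) = 0.000882754 + 0.000021621 = 0.000904375.
Half-width = z·√(radicand)/denom = 2.576·0.030073/1.023956 = 0.07566.
CI: 0.42772 ± 0.07566 = (0.3521, 0.5034).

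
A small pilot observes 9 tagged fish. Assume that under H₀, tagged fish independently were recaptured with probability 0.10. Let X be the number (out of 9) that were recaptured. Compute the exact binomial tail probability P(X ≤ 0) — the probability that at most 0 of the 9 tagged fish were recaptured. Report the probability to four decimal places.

X ~ Binomial(n=9, p=0.10).
P(X ≤ 0) = C(9,0)·0.10^0·0.90^9.
= 0.387420 = 0.3874.

P = 0.3874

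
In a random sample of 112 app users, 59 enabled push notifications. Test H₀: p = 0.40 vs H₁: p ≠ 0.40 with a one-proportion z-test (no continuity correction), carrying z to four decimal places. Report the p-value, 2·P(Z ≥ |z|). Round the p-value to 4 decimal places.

p-value = 0.0062

The sample proportion is 59/112 = 0.52679.
Null standard error: √(0.40·0.60/112) = √0.002142857 = 0.046291.
Test statistic (full precision, shown to 4 dp): z = (59/112 − 0.40)/SE₀ ≈ 2.7389.
From the standard normal, 2·P(Z ≥ |z|) = 0.0062.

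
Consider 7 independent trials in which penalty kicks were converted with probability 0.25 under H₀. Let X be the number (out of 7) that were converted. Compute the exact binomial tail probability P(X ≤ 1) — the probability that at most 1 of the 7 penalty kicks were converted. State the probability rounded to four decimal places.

P = 0.4449

X is binomial with n = 7 and p = 0.25.
P(X ≤ 1) = C(7,0)·0.25^0·0.75^7 + C(7,1)·0.25^1·0.75^6.
= 0.133484 + 0.311462 = 0.4449.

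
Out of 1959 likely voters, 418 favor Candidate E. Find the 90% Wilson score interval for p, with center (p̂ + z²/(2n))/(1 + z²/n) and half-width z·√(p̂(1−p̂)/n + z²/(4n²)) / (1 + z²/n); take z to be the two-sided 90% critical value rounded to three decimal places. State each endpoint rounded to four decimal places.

p̂ = 418/1959 = 0.21337; z = 1.645, so z² = 2.706025.
1 + z²/n = 1.001381.
Adjusted center: (0.21337 + z²/(2n))/1.001381 = 0.21377.
Radicand: p̂(1−p̂)/n + z²/(4n²) = 0.000085679 + 0.000000176 = 0.000085855.
Half-width = z·√(radicand)/denom = 1.645·0.009266/1.001381 = 0.01522.
So the interval runs from 0.1985 to 0.2290.

(0.1985, 0.2290)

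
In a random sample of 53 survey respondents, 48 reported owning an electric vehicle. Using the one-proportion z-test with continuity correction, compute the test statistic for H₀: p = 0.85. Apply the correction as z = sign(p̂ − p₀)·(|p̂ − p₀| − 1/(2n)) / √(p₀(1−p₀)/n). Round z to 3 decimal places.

z = 0.942

Sample proportion p̂ = 48/53 = 0.90566. p̂ − p₀ = 0.055660.
1/(2n) = 0.009434.
Corrected numerator: |0.055660| − 0.009434 = 0.046226.
Null standard error: √(0.85·0.15/53) = √0.002405660 = 0.049048.
z = (+)0.046226/0.049048 = 0.942.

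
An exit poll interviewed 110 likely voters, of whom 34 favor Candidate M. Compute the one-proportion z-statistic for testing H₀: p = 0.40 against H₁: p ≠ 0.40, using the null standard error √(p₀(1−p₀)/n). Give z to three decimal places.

z = -1.946

With x = 34 successes in n = 110, p̂ = 0.30909.
Under H₀, SE = √(p₀(1−p₀)/n) = √(0.40·0.60/110) = √0.002181818 = 0.046710.
Test statistic: z = -0.09091/0.046710 = -1.946.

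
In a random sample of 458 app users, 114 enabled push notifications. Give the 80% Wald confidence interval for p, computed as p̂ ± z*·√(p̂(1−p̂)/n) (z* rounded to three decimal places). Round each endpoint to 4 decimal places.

Sample proportion p̂ = 114/458 = 0.24891.
SE = √(p̂(1−p̂)/n) = √(0.186953/458) = 0.020204.
For 80% confidence, z* = 1.282.
Margin of error: 1.282 × 0.020204 = 0.02590.
CI: 0.24891 ± 0.02590 = (0.2230, 0.2748).

(0.2230, 0.2748)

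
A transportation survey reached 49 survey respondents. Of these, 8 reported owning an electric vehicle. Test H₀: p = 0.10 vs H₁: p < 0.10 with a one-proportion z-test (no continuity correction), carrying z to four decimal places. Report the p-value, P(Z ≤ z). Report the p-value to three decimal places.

p-value = 0.930

p̂ = 8/49 = 0.16327.
Null standard error: √(0.10·0.90/49) = √0.001836735 = 0.042857.
Test statistic (full precision, shown to 4 dp): z = (8/49 − 0.10)/SE₀ ≈ 1.4762.
From the standard normal, P(Z ≤ z) = 0.930.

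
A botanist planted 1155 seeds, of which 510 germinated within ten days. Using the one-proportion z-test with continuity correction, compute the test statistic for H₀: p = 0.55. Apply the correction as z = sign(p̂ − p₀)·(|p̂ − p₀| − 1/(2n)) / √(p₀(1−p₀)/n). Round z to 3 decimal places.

Sample proportion p̂ = 510/1155 = 0.44156. p̂ − p₀ = -0.108442.
1/(2n) = 0.000433.
Corrected numerator: |-0.108442| − 0.000433 = 0.108009.
SE₀ = √(0.55·0.45/1155) = 0.014639.
z = (−)0.108009/0.014639 = -7.378.

z = -7.378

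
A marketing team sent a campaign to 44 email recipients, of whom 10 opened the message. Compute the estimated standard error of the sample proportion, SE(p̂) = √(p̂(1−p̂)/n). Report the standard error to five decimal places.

SE = 0.06318

p̂ = 10/44 = 0.22727.
p̂(1−p̂) = 0.175618.
SE = √(0.175618/44) = 0.06318.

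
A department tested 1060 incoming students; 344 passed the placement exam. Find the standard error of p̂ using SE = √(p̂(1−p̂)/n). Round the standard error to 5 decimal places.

With x = 344 successes in n = 1060, p̂ = 0.32453.
p̂(1−p̂) = 0.32453·0.67547 = 0.219210.
SE = √(0.219210/1060) = √0.000206802 = 0.01438.

SE = 0.01438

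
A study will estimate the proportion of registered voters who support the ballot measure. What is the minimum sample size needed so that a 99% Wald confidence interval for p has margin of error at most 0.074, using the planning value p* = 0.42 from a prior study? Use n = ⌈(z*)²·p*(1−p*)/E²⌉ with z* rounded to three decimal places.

For 99% confidence, z* = 2.576.
p*(1−p*) = 0.2436.
(z*)²·p*(1−p*)/E² = 6.635776·0.2436/0.005476 = 295.193.
Rounding up, n = 296.

n = 296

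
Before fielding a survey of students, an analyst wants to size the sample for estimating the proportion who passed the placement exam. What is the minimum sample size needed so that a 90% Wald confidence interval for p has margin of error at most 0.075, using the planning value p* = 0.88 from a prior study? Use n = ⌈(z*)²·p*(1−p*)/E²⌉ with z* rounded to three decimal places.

z* = 1.645 at the 90% level.
p*(1−p*) = 0.1056.
Required n before rounding: 2.706025 × 0.1056 / 0.075² = 50.801.
Rounding up, n = 51.

n = 51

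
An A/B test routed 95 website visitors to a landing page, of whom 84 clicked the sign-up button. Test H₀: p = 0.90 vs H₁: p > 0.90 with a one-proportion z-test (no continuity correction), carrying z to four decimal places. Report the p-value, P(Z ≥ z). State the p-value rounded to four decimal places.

p-value = 0.6960

The sample proportion is 84/95 = 0.88421.
SE₀ = √(0.90·0.10/95) = 0.030779.
Test statistic (full precision, shown to 4 dp): z = (84/95 − 0.90)/SE₀ ≈ -0.5130.
From the standard normal, P(Z ≥ z) = 0.6960.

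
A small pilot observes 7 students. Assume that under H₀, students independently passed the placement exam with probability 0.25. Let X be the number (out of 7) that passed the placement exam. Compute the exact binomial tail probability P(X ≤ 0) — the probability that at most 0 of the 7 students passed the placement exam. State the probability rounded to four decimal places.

X ~ Binomial(n=7, p=0.25).
P(X ≤ 0) = C(7,0)·0.25^0·0.75^7.
= 0.133484 = 0.1335.

P = 0.1335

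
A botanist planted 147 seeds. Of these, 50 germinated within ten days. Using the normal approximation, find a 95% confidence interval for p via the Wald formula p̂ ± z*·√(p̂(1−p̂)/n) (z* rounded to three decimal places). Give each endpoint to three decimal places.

(0.264, 0.417)

Sample proportion p̂ = 50/147 = 0.34014.
Standard error of p̂: √(0.224444/147) = √0.001526827 = 0.039075.
z* = 1.960 at the 95% level.
Margin of error: 1.960 × 0.039075 = 0.07659.
Interval: 0.34014 ± 0.07659 → (0.264, 0.417).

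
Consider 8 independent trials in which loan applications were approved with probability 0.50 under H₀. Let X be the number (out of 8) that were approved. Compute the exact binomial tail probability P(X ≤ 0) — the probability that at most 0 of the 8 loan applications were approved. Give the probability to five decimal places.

P = 0.00391

X ~ Binomial(n=8, p=0.50).
P(X ≤ 0) = C(8,0)·0.50^0·0.50^8.
= 0.003906 = 0.00391.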